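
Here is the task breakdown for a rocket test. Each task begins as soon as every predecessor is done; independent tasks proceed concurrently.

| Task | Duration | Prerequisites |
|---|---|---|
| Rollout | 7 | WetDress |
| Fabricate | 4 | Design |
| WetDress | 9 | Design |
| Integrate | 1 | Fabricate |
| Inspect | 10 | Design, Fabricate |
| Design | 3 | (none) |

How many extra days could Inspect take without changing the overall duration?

Critical path: Design→WetDress→Rollout = 3+9+7 = 19, so the finish is 19 days.
Longest path through Inspect: 17 days (earliest finish 17, latest finish 19).
So Inspect can slip 19 − 17 = 2 days.

2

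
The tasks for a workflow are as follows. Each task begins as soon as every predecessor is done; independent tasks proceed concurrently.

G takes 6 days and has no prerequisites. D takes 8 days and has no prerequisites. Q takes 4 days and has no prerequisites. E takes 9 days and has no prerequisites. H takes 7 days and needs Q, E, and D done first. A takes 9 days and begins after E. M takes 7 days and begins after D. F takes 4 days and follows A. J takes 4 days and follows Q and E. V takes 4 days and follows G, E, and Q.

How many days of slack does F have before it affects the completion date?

0

E→A→F = 9+9+4 = 22 sets the makespan at 22 days.
Longest path through F: 22 days (earliest finish 22, latest finish 22).
Float = 22 − 22 = 0.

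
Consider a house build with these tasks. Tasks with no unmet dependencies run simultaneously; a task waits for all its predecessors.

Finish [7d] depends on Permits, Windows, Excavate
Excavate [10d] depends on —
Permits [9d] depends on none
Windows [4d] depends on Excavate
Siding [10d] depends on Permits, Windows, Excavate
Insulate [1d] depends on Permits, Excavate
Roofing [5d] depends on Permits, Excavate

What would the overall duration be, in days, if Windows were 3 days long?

23

Baseline: Excavate→Windows→Siding = 10+4+10 = 24 → 24 days.
Windows lies on that path, so at 3 days the path becomes 23 days.
The critical path is still Excavate→Windows→Siding; finish is now 23 days.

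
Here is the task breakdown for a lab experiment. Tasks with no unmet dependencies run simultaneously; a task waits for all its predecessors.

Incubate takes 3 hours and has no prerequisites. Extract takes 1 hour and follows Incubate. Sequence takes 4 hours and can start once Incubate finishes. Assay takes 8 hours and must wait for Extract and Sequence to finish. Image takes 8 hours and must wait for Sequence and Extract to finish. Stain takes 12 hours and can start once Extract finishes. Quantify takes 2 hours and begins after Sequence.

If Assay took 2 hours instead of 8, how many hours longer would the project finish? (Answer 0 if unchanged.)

Critical path before the change: Incubate→Extract→Stain = 3+1+12 = 16 giving 16 hours.
The longest path through Assay is only 15 hours, so Assay has float 1.
No other chain overtakes it, so the finish is 16 hours.
Change in finish: 16 − 16 = +0 hours.

0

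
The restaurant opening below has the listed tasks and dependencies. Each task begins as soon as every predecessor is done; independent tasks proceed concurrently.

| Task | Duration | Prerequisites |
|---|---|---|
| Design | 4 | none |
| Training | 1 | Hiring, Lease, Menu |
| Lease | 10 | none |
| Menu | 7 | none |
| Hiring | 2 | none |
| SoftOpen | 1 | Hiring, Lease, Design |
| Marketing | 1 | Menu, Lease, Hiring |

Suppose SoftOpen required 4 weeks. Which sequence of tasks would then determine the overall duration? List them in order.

Actual critical path: Lease→SoftOpen = 10+1 = 11 ⇒ 11 weeks.
Since SoftOpen is critical, the +3 change carries straight to that chain (now 14 weeks).
The critical path is still Lease→SoftOpen; finish is now 14 weeks.

Lease, SoftOpen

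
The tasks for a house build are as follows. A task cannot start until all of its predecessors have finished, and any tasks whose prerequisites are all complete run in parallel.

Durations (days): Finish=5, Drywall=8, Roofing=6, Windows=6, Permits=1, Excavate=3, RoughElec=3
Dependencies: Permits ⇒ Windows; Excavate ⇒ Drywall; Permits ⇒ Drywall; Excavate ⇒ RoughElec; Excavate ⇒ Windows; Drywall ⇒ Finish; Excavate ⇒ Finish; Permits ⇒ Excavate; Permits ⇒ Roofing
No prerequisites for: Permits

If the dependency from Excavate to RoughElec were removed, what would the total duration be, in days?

17

Before: longest chain Permits→Excavate→Drywall→Finish = 1+3+8+5 = 17, finish 17.
Without Excavate→RoughElec, RoughElec's earliest start moves from 4 to 0.
New critical path: Permits→Excavate→Drywall→Finish = 1+3+8+5 = 17 ⇒ 17 days.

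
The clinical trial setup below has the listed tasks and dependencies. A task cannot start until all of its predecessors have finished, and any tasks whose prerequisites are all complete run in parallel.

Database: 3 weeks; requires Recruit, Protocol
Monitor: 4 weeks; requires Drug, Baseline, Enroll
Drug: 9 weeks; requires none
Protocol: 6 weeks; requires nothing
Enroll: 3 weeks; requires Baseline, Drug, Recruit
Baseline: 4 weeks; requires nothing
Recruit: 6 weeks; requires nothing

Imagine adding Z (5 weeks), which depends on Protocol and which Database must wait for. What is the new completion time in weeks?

16

Originally the clinical trial setup takes 16 weeks.
With Z inserted, Database now waits for max(Recruit, Protocol, Z).
New critical path: Drug→Enroll→Monitor = 9+3+4 = 16 ⇒ 16 weeks.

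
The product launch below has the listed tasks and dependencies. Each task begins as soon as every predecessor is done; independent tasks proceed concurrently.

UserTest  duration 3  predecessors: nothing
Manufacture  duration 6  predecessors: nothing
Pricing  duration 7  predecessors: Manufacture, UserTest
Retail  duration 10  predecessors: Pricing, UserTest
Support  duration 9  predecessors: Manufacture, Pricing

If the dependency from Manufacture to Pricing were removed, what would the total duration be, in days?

Before: longest chain Manufacture→Pricing→Retail = 6+7+10 = 23, finish 23.
Without Manufacture→Pricing, Pricing's earliest start moves from 6 to 3.
After: UserTest→Pricing→Retail = 3+7+10 = 20 → 20 days.

20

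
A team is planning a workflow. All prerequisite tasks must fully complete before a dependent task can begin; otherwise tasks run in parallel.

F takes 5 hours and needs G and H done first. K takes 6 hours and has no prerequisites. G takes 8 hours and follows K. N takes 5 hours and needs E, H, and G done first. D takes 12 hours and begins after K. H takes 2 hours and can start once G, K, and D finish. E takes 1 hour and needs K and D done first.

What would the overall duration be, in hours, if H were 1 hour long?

24

Baseline: K→D→H→F = 6+12+2+5 = 25 → 25 hours.
Since H is critical, the -1 change carries straight to that chain (now 24 hours).
The critical path is still K→D→H→F; finish is now 24 hours.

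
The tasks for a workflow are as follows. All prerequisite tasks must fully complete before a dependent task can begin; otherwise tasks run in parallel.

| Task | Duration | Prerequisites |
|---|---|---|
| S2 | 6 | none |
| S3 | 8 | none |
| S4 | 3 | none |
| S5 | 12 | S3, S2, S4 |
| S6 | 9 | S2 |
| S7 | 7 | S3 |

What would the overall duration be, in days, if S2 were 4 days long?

Baseline: S3→S5 = 8+12 = 20 → 20 days.
S2 has 2 days of float (longest path through it is 18).
That remains the longest chain; total 20 days.

20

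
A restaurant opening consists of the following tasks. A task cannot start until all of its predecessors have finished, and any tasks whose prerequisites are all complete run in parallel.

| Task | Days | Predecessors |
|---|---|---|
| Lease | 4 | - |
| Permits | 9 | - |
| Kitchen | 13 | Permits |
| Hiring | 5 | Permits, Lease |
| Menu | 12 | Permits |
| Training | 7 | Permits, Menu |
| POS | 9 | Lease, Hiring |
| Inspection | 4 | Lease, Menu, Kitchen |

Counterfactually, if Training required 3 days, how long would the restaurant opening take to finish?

26

Baseline: Permits→Menu→Training = 9+12+7 = 28 → 28 days.
Training is on the critical path; changing it to 3 makes that path 24 days.
Now Permits→Kitchen→Inspection = 9+13+4 = 26 is longest, so the finish becomes 26 days.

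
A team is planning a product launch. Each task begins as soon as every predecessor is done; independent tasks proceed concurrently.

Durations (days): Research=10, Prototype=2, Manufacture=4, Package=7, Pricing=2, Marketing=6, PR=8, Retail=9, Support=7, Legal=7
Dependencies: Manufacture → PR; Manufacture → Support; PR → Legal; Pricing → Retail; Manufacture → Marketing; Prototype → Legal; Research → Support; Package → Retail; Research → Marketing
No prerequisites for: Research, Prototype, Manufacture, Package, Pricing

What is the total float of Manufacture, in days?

Critical path: Manufacture→PR→Legal = 4+8+7 = 19, so the finish is 19 days.
The longest chain containing Manufacture totals 19 days.
Slack of Manufacture = 0 − 0 = 0 days.

0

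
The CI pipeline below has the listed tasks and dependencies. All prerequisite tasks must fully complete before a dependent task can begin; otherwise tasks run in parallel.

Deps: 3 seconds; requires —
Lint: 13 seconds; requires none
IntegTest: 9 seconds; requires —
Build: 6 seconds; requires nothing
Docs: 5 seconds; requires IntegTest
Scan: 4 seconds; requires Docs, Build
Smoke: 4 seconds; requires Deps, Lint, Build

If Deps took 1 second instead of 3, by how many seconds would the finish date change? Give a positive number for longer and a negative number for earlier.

As given, the longest chain is IntegTest→Docs→Scan = 9+5+4 = 18, so the finish is 18 seconds.
The longest path through Deps is only 7 seconds, so Deps has float 11.
No other chain overtakes it, so the finish is 18 seconds.
Change in finish: 18 − 18 = +0 seconds.

0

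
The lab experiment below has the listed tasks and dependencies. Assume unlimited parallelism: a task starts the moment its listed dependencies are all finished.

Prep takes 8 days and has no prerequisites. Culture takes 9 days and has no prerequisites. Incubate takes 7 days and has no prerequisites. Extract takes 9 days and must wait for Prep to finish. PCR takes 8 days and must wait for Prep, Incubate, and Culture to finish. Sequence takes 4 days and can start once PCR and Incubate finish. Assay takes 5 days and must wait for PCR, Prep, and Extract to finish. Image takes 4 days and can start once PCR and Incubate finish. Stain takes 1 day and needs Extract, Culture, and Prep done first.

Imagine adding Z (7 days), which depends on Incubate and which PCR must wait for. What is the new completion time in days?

27

Originally the project takes 22 days.
With Z inserted, PCR now waits for max(Prep, Incubate, Culture, Z).
New critical path: Incubate→Z→PCR→Assay = 7+7+8+5 = 27 ⇒ 27 days.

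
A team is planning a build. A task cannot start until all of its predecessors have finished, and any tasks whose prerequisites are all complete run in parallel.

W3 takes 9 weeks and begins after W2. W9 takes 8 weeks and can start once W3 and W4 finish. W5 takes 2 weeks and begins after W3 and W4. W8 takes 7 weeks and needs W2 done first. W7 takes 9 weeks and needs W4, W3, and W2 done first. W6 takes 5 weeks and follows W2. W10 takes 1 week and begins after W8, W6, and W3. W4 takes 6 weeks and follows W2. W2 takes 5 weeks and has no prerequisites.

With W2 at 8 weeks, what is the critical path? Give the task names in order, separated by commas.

Baseline: W2→W3→W7 = 5+9+9 = 23 → 23 weeks.
W2 lies on that path, so at 8 weeks the path becomes 26 weeks.
That remains the longest chain; total 26 weeks.

W2, W3, W7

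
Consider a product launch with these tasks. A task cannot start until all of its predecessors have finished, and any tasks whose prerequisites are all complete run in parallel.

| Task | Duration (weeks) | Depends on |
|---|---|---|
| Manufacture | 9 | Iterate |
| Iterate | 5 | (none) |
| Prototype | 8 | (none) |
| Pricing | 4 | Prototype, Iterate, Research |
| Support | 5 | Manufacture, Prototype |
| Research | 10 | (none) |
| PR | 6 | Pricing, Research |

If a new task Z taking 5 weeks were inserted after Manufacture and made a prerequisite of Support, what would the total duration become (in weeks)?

24

Originally the plan takes 20 weeks.
With Z inserted, Support now waits for max(Manufacture, Prototype, Z).
New critical path: Iterate→Manufacture→Z→Support = 5+9+5+5 = 24 ⇒ 24 weeks.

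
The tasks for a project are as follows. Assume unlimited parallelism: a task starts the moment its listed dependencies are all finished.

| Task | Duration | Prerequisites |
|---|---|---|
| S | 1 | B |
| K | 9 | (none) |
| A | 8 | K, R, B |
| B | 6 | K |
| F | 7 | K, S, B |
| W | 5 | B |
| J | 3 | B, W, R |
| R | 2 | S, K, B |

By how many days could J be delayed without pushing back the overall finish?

K→B→S→R→A = 9+6+1+2+8 = 26 sets the makespan at 26 days.
J finishes as early as 23 and must finish by 26.
Slack of J = 23 − 20 = 3 days.

3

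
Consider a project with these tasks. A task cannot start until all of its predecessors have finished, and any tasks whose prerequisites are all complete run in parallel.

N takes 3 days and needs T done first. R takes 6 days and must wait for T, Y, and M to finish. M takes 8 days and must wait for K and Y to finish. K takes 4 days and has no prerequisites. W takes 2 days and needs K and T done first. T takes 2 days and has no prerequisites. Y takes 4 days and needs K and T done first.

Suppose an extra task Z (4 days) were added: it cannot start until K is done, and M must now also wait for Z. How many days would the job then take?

Originally the job takes 22 days.
With Z inserted, M now waits for max(K, Y, Z).
New critical path: K→Z→M→R = 4+4+8+6 = 22 ⇒ 22 days.

22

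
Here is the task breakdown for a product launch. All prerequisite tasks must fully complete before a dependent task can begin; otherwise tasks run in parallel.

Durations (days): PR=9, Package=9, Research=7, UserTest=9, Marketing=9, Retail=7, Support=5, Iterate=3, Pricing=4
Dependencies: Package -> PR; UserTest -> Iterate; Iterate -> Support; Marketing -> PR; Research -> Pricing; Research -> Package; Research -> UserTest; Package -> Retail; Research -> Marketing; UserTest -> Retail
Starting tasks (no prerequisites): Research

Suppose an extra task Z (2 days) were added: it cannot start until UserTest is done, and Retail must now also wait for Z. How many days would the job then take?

Originally the job takes 25 days.
With Z inserted, Retail now waits for max(UserTest, Package, Z).
New critical path: Research→UserTest→Z→Retail = 7+9+2+7 = 25 ⇒ 25 days.

25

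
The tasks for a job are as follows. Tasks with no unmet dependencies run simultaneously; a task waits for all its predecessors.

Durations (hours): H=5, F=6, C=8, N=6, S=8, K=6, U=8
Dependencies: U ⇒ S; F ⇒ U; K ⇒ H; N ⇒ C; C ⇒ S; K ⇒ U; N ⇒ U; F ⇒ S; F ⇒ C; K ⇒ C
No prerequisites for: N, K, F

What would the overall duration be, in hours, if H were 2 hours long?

22

Actual critical path: N→C→S = 6+8+8 = 22 ⇒ 22 hours.
The longest path through H is only 11 hours, so H has float 11.
That remains the longest chain; total 22 hours.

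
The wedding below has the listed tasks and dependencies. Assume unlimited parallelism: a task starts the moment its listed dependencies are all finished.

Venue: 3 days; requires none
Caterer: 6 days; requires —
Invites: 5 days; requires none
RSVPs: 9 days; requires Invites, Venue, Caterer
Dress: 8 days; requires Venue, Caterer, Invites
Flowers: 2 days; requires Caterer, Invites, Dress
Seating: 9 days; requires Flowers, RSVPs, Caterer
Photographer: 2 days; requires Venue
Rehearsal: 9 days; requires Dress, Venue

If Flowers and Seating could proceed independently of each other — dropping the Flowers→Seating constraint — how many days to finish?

Original critical path: Caterer→Dress→Flowers→Seating = 6+8+2+9 = 25 ⇒ 25 days.
Without Flowers→Seating, Seating's earliest start moves from 16 to 15.
The longest chain is now Caterer→RSVPs→Seating = 6+9+9 = 24, so the schedule takes 24 days.

24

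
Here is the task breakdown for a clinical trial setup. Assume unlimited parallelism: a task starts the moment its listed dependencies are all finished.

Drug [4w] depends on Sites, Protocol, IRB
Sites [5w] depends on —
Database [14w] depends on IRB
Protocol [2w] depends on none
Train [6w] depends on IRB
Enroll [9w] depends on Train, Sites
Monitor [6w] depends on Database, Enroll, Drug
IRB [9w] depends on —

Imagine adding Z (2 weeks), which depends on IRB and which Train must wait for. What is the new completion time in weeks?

32

Originally the plan takes 30 weeks.
With Z inserted, Train now waits for max(IRB, Z).
New critical path: IRB→Z→Train→Enroll→Monitor = 9+2+6+9+6 = 32 ⇒ 32 weeks.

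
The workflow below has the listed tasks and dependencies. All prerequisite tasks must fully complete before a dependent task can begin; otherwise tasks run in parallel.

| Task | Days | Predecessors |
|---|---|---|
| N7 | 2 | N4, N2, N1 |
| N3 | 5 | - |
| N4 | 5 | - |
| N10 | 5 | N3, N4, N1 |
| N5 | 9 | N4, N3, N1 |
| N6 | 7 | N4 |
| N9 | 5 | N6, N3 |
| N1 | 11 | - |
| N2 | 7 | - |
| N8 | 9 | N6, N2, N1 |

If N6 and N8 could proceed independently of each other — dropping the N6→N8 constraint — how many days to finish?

With the dependency in place, N4→N6→N8 = 5+7+9 = 21 sets the finish at 21 days.
Without N6→N8, N8's earliest start moves from 12 to 11.
After: N1→N5 = 11+9 = 20 → 20 days.

20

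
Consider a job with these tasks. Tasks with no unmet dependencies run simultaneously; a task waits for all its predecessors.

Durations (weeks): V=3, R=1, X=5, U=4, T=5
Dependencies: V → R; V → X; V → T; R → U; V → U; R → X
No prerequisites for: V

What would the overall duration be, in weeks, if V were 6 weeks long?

Critical path before the change: V→R→X = 3+1+5 = 9 giving 9 weeks.
V is on the critical path; changing it to 6 makes that path 12 weeks.
No other chain overtakes it, so the finish is 12 weeks.

12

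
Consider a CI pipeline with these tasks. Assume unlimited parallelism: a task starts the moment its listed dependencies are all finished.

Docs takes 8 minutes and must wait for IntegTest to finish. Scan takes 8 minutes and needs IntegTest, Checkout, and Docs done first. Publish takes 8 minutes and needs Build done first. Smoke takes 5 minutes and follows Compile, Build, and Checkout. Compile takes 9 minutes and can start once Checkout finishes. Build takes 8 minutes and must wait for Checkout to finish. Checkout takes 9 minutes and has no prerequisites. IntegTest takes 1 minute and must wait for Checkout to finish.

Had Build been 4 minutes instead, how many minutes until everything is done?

26

As given, the longest chain is Checkout→IntegTest→Docs→Scan = 9+1+8+8 = 26, so the finish is 26 minutes.
The longest path through Build is only 25 minutes, so Build has float 1.
The critical path is still Checkout→IntegTest→Docs→Scan; finish is now 26 minutes.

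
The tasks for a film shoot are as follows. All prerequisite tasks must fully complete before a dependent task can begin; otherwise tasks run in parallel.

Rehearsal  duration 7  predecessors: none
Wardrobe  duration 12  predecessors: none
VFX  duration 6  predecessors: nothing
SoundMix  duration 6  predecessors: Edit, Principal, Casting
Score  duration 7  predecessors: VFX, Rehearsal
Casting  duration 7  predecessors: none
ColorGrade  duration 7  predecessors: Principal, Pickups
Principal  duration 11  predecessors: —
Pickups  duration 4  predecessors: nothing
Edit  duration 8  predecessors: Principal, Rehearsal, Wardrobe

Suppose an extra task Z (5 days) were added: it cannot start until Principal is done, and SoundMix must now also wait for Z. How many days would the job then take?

Originally the job takes 26 days.
With Z inserted, SoundMix now waits for max(Edit, Principal, Casting, Z).
New critical path: Wardrobe→Edit→SoundMix = 12+8+6 = 26 ⇒ 26 days.

26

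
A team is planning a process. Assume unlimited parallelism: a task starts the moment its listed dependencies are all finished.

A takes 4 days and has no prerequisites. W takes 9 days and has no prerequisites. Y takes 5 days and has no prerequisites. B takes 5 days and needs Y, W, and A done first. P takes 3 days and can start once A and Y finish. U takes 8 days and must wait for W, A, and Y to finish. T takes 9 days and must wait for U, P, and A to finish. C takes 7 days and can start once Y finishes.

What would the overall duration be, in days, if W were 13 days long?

Critical path before the change: W→U→T = 9+8+9 = 26 giving 26 days.
W lies on that path, so at 13 days the path becomes 30 days.
No other chain overtakes it, so the finish is 30 days.

30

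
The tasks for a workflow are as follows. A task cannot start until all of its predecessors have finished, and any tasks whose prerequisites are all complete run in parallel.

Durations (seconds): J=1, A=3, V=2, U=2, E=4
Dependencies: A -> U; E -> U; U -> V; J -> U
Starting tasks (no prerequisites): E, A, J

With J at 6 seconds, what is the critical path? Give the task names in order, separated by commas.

Actual critical path: E→U→V = 4+2+2 = 8 ⇒ 8 seconds.
J has 3 seconds of float (longest path through it is 5).
New critical path: J→U→V = 6+2+2 = 10 ⇒ 10 seconds.

J, U, V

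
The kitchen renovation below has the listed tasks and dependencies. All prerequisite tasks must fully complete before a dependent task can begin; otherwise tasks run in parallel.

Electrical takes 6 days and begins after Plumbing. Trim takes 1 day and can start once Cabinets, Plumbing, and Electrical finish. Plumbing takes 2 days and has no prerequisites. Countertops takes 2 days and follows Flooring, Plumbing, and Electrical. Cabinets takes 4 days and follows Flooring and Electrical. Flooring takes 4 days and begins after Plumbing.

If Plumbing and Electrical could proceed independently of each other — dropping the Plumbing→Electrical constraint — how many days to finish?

Before: longest chain Plumbing→Electrical→Cabinets→Trim = 2+6+4+1 = 13, finish 13.
Without Plumbing→Electrical, Electrical's earliest start moves from 2 to 0.
The longest chain is now Plumbing→Flooring→Cabinets→Trim = 2+4+4+1 = 11, so the kitchen renovation takes 11 days.

11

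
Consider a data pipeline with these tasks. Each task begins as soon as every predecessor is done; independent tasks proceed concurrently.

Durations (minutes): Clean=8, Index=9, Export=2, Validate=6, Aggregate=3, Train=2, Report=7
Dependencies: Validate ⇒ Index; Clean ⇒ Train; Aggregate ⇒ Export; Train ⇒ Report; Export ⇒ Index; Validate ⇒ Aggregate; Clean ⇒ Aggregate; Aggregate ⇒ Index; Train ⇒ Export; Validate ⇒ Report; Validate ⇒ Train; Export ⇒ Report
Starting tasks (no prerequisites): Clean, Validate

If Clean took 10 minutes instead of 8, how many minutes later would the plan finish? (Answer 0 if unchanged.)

2

Critical path before the change: Clean→Aggregate→Export→Index = 8+3+2+9 = 22 giving 22 minutes.
Since Clean is critical, the +2 change carries straight to that chain (now 24 minutes).
That remains the longest chain; total 24 minutes.
Change in finish: 24 − 22 = +2 minutes.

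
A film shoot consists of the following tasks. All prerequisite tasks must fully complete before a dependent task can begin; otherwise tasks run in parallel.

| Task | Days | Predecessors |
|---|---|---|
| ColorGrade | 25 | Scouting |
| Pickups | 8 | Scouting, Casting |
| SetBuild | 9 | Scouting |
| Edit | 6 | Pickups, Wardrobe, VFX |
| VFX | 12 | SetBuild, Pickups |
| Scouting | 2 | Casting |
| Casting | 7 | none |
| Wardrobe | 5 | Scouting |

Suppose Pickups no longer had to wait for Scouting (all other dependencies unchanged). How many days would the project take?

Original critical path: Casting→Scouting→SetBuild→VFX→Edit = 7+2+9+12+6 = 36 ⇒ 36 days.
Without Scouting→Pickups, Pickups's earliest start moves from 9 to 7.
The longest chain is now Casting→Scouting→SetBuild→VFX→Edit = 7+2+9+12+6 = 36, so the project takes 36 days.

36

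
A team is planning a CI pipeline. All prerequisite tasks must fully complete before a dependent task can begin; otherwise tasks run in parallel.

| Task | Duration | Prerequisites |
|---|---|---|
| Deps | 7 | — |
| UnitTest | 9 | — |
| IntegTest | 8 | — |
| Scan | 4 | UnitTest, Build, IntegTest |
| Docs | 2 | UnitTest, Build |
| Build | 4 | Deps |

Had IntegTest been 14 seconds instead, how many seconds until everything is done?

The binding path is Deps→Build→Scan = 7+4+4 = 15; finish at 15 seconds.
IntegTest has 3 seconds of float (longest path through it is 12).
New critical path: IntegTest→Scan = 14+4 = 18 ⇒ 18 seconds.

18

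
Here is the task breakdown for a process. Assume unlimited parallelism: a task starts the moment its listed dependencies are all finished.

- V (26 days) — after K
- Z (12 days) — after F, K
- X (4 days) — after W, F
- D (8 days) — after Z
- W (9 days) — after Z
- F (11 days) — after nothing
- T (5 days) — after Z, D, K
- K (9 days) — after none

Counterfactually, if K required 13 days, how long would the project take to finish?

39

Critical path before the change: F→Z→W→X = 11+12+9+4 = 36 giving 36 days.
K has 1 day of float (longest path through it is 35).
Now K→V = 13+26 = 39 is longest, so the finish becomes 39 days.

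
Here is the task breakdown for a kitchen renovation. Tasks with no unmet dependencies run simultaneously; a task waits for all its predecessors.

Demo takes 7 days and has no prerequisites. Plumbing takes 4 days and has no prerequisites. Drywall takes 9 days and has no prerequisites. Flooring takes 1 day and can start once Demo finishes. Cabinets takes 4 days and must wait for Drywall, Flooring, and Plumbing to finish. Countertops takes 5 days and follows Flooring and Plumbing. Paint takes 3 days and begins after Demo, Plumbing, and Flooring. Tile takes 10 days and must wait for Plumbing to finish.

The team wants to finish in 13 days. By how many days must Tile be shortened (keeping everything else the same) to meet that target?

1

Current finish: 14 days; target: 13.
Tile is on every critical path, so each day cut from Tile cuts the finish by one (this holds down to a finish of 13).
Need 14 − 13 = 1 day off Tile → Tile becomes 9 days, finish becomes 13.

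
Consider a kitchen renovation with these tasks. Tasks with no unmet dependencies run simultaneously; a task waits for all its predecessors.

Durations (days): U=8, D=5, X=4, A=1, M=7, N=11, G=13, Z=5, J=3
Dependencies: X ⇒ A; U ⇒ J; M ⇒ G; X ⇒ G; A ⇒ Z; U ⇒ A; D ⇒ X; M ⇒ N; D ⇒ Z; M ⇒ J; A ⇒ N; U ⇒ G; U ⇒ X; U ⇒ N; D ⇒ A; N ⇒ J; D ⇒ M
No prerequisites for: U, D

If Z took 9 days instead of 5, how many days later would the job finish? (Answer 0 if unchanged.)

0

The binding path is U→X→A→N→J = 8+4+1+11+3 = 27; finish at 27 days.
Z has 9 days of float (longest path through it is 18).
No other chain overtakes it, so the finish is 27 days.
Change in finish: 27 − 27 = +0 days.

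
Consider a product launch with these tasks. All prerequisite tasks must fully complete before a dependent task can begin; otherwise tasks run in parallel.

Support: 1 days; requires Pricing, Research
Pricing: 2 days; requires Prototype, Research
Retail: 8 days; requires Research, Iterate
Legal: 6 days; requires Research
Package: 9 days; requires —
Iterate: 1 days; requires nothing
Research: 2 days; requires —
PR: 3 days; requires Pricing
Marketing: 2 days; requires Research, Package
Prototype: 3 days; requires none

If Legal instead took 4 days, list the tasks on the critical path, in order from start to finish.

Critical path before the change: Package→Marketing = 9+2 = 11 giving 11 days.
Legal has 3 days of float (longest path through it is 8).
The critical path is still Package→Marketing; finish is now 11 days.

Package, Marketing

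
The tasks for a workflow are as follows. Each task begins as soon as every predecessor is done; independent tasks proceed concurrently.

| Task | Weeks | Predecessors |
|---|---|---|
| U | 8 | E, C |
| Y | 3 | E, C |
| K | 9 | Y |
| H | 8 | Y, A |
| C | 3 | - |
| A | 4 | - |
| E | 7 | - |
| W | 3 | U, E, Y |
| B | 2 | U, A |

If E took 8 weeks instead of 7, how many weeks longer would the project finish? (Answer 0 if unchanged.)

1

Baseline: E→Y→K = 7+3+9 = 19 → 19 weeks.
Since E is critical, the +1 change carries straight to that chain (now 20 weeks).
That remains the longest chain; total 20 weeks.
Change in finish: 20 − 19 = +1 weeks.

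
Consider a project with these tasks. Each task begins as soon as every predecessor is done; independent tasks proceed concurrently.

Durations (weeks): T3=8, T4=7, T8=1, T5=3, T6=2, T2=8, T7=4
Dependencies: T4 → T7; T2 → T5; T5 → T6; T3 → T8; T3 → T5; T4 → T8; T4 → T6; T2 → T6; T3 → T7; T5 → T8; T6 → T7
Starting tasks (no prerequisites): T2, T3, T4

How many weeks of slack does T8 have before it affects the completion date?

Critical path: T2→T5→T6→T7 = 8+3+2+4 = 17, so the finish is 17 weeks.
The longest chain containing T8 totals 12 weeks.
So T8 can slip 17 − 12 = 5 weeks.

5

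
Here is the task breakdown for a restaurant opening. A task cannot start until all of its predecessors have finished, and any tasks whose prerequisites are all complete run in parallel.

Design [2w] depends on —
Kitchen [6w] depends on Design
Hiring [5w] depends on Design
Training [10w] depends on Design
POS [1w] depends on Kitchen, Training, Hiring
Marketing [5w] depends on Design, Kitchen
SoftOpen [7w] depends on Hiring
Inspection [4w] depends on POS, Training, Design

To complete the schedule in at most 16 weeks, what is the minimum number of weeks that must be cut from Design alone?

Current finish: 17 weeks; target: 16.
Design is on every critical path, so each week cut from Design cuts the finish by one (this holds down to a finish of 16).
Need 17 − 16 = 1 week off Design → Design becomes 1 week, finish becomes 16.

1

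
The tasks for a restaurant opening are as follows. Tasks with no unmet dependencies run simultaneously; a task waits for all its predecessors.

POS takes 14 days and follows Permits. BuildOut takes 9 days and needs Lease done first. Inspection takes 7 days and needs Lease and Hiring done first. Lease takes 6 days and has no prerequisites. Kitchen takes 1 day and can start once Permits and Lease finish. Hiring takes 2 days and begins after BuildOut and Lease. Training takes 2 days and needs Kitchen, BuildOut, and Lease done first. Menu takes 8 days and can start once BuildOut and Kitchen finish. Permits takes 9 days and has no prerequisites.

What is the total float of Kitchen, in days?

6

Lease→BuildOut→Hiring→Inspection = 6+9+2+7 = 24 sets the makespan at 24 days.
Longest path through Kitchen: 18 days (earliest finish 10, latest finish 16).
So Kitchen can slip 16 − 10 = 6 days.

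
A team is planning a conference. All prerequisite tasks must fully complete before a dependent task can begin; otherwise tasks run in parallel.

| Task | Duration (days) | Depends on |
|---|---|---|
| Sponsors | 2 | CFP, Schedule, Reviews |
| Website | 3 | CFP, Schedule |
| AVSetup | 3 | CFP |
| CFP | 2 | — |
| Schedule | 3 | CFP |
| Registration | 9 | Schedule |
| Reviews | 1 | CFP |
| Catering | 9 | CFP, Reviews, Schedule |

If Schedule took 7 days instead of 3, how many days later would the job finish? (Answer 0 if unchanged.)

4

The binding path is CFP→Schedule→Registration = 2+3+9 = 14; finish at 14 days.
Since Schedule is critical, the +4 change carries straight to that chain (now 18 days).
No other chain overtakes it, so the finish is 18 days.
Change in finish: 18 − 14 = +4 days.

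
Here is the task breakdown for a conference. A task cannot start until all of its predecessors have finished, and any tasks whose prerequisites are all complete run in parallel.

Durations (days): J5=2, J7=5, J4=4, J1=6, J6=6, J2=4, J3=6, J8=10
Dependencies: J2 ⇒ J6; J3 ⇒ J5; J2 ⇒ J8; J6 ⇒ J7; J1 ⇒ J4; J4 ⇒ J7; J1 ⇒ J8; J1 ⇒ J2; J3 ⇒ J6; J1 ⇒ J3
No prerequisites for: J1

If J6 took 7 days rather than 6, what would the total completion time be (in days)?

Critical path before the change: J1→J3→J6→J7 = 6+6+6+5 = 23 giving 23 days.
J6 lies on that path, so at 7 days the path becomes 24 days.
The critical path is still J1→J3→J6→J7; finish is now 24 days.

24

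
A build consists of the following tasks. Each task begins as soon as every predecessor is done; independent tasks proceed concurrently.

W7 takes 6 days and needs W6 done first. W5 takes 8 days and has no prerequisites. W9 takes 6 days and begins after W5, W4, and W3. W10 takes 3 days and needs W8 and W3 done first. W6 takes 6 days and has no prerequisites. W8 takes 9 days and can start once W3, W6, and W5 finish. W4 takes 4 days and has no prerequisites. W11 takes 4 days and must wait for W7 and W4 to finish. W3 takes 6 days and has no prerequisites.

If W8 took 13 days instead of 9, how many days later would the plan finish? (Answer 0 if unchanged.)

Baseline: W5→W8→W10 = 8+9+3 = 20 → 20 days.
W8 lies on that path, so at 13 days the path becomes 24 days.
The critical path is still W5→W8→W10; finish is now 24 days.
Change in finish: 24 − 20 = +4 days.

4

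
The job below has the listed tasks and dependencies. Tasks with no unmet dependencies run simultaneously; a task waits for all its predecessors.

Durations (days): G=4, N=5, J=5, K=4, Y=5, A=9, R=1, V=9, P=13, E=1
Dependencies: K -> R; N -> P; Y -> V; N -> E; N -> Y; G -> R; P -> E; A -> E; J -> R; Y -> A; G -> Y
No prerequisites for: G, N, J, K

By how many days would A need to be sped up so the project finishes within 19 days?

Current finish: 20 days; target: 19.
A is on every critical path, so each day cut from A cuts the finish by one (this holds down to a finish of 19).
Need 20 − 19 = 1 day off A → A becomes 8 days, finish becomes 19.

1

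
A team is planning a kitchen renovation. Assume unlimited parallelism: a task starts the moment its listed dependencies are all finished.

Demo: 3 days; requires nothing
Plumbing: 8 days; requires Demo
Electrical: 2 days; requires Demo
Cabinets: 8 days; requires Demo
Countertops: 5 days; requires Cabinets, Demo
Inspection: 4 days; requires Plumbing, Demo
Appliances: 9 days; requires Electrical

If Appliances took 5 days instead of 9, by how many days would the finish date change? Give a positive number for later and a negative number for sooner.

0

The binding path is Demo→Cabinets→Countertops = 3+8+5 = 16; finish at 16 days.
Appliances is off the critical path — its longest chain is 14 days, giving 2 of slack.
The critical path is still Demo→Cabinets→Countertops; finish is now 16 days.
Change in finish: 16 − 16 = +0 days.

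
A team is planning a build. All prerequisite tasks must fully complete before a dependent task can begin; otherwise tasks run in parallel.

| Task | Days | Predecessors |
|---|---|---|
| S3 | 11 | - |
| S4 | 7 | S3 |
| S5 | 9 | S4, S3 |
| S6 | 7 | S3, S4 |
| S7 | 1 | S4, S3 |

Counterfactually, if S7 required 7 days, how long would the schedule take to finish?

27

Actual critical path: S3→S4→S5 = 11+7+9 = 27 ⇒ 27 days.
S7 is off the critical path — its longest chain is 19 days, giving 8 of slack.
No other chain overtakes it, so the finish is 27 days.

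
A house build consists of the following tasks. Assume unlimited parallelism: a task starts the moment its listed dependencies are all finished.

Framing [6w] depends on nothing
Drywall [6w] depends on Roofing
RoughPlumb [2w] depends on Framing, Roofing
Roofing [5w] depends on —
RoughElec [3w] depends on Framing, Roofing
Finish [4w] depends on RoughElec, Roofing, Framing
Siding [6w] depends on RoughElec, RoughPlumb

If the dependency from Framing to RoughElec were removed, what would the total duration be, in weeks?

With the dependency in place, Framing→RoughElec→Siding = 6+3+6 = 15 sets the finish at 15 weeks.
Without Framing→RoughElec, RoughElec's earliest start moves from 6 to 5.
After: Framing→RoughPlumb→Siding = 6+2+6 = 14 → 14 weeks.

14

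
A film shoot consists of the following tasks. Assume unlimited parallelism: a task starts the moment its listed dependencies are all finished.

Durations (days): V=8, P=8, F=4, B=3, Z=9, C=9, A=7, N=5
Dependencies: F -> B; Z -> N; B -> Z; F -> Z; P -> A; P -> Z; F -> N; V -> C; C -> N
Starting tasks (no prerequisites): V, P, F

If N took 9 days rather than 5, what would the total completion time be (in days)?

26

As given, the longest chain is V→C→N = 8+9+5 = 22, so the finish is 22 days.
N is on the critical path; changing it to 9 makes that path 26 days.
No other chain overtakes it, so the finish is 26 days.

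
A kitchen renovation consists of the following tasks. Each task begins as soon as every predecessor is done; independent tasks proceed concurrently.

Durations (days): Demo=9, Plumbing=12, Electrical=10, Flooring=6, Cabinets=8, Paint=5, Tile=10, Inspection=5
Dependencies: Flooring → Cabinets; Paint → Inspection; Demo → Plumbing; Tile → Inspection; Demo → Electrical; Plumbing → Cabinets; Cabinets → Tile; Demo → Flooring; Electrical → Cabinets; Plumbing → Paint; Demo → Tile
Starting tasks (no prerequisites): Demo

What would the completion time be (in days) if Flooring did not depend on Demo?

44

Before: longest chain Demo→Plumbing→Cabinets→Tile→Inspection = 9+12+8+10+5 = 44, finish 44.
Without Demo→Flooring, Flooring's earliest start moves from 9 to 0.
After: Demo→Plumbing→Cabinets→Tile→Inspection = 9+12+8+10+5 = 44 → 44 days.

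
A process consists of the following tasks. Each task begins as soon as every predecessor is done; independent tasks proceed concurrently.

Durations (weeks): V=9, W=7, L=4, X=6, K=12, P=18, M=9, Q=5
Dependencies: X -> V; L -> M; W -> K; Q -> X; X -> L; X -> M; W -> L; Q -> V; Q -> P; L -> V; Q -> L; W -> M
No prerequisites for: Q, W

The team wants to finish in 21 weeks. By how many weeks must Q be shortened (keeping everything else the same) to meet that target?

3

Current finish: 24 weeks; target: 21.
Q is on every critical path, so each week cut from Q cuts the finish by one (this holds down to a finish of 20).
Need 24 − 21 = 3 weeks off Q → Q becomes 2 weeks, finish becomes 21.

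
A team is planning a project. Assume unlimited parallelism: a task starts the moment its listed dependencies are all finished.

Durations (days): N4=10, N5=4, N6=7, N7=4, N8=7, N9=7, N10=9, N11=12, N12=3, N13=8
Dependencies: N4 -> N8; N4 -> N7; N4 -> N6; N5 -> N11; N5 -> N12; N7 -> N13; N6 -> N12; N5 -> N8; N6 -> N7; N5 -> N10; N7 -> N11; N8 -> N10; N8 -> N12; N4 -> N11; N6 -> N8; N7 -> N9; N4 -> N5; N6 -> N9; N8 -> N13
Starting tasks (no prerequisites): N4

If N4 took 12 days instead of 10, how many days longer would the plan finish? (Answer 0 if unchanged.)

The binding path is N4→N6→N7→N11 = 10+7+4+12 = 33; finish at 33 days.
N4 lies on that path, so at 12 days the path becomes 35 days.
The critical path is still N4→N6→N7→N11; finish is now 35 days.
Change in finish: 35 − 33 = +2 days.

2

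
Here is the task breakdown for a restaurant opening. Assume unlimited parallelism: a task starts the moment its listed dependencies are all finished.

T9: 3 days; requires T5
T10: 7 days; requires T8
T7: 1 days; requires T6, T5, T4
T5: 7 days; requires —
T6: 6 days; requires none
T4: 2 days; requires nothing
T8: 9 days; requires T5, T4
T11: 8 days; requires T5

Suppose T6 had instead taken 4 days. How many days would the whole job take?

23

As given, the longest chain is T5→T8→T10 = 7+9+7 = 23, so the finish is 23 days.
T6 has 16 days of float (longest path through it is 7).
The critical path is still T5→T8→T10; finish is now 23 days.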